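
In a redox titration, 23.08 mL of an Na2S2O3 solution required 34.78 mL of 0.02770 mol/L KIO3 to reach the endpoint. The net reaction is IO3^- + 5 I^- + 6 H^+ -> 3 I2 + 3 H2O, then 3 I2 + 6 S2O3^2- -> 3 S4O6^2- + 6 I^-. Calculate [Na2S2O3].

0.250 M

n(KIO3) = 0.02770 x 0.03478 = 0.0009634 mol.
From the balanced equation, 1 mol KIO3 reacts with 6 mol Na2S2O3, so n(Na2S2O3) = 0.0009634 x 6/1 = 0.005780 mol.
[Na2S2O3] = 0.005780 / 0.02308 L = 0.250 M.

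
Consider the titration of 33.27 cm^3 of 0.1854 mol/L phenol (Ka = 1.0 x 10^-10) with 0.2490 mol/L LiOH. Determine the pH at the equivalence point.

n(C6H5OH) = 0.1854 x 0.03327 = 0.006168 mol; V(LiOH) at equivalence = 0.006168/0.2490 = 0.02477 L.
At equivalence all the acid is converted to C6H5O-; total volume = 0.03327 + 0.02477 = 0.05804 L, so [C6H5O-] = 0.006168/0.05804 = 0.1063 M.
Kb = Kw/Ka = 1.0e-14 / 1.0 x 10^-10 = 0.000100.
[OH^-] = sqrt(Kb x [C6H5O-]) = sqrt(0.000100 x 0.1063) = 0.00326 M.
pOH = 2.49, so pH = 14.00 - 2.49 = 11.51.

11.51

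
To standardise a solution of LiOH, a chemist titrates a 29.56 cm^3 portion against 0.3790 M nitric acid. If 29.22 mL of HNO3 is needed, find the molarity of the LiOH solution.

n(HNO3) delivered = 0.3790 x 0.02922 = 0.01107 mol.
For a 1:1 reaction, n(LiOH) = 0.01107 mol.
[LiOH] = 0.01107 mol / 0.02956 L = 0.375 M.

0.375 M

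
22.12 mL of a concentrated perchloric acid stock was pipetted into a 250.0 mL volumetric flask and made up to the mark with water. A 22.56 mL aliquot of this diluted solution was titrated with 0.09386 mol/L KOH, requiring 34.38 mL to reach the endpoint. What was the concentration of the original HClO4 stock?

n(KOH) = 0.09386 x 0.03438 = 0.003227 mol.
n(HClO4) in the aliquot = 0.003227 mol.
[diluted HClO4] = 0.003227 / 0.02256 = 0.1430 M.
Dilution factor = 250.0/22.12 = 11.30, so [stock] = 0.1430 x 11.30 = 1.62 M.

1.62 M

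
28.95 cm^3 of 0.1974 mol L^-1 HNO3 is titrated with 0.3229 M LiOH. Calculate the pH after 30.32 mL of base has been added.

n(acid) = 0.1974 x 0.02895 = 0.005715 mol; n(LiOH) added = 0.3229 x 0.03032 = 0.009790 mol.
Base is in excess by 0.009790 - 0.005715 = 0.004076 mol in a total volume of 0.05927 L.
[OH^-] = 0.004076/0.05927 = 0.06876 M, so pOH = 1.16 and pH = 14.00 - 1.16 = 12.84.

12.84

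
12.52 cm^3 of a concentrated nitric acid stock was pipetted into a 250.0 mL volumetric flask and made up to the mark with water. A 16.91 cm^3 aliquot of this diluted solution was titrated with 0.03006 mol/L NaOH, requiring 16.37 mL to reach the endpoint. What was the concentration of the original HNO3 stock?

0.581 M

n(NaOH) = 0.03006 x 0.01637 = 0.0004921 mol.
n(HNO3) in the aliquot = 0.0004921 mol.
[diluted HNO3] = 0.0004921 / 0.01691 = 0.02910 M.
Dilution factor = 250.0/12.52 = 19.97, so [stock] = 0.02910 x 19.97 = 0.581 M.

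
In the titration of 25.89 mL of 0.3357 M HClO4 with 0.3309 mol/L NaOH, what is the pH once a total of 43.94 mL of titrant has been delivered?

n(acid) = 0.3357 x 0.02589 = 0.008691 mol; n(NaOH) added = 0.3309 x 0.04394 = 0.01454 mol.
Base is in excess by 0.01454 - 0.008691 = 0.005848 mol in a total volume of 0.06983 L.
[OH^-] = 0.005848/0.06983 = 0.08375 M, so pOH = 1.08 and pH = 14.00 - 1.08 = 12.92.

12.92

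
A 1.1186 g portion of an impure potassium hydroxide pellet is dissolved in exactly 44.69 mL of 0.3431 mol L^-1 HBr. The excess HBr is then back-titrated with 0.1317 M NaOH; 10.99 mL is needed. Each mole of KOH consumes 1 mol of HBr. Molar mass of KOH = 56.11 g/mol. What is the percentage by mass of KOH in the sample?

69.7%

Total n(HBr) added = 0.3431 x 0.04469 = 0.01533 mol.
n(NaOH) used = 0.1317 x 0.01099 = 0.001447 mol, which equals the excess n(HBr).
So n(HBr) consumed by the sample = 0.01533 - 0.001447 = 0.01389 mol.
n(KOH) = 0.01389 / 1 = 0.01389 mol.
mass KOH = 0.01389 x 56.11 = 0.7791 g, so %KOH = 0.7791/1.1186 x 100 = 69.7%.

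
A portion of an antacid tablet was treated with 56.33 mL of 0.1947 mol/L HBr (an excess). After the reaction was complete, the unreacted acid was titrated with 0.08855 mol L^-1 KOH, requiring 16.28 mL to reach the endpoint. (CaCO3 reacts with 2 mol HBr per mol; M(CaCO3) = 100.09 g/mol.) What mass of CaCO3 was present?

0.477 g

Total n(HBr) added = 0.1947 x 0.05633 = 0.01097 mol.
n(KOH) used = 0.08855 x 0.01628 = 0.001442 mol, which equals the excess n(HBr).
So n(HBr) consumed by the sample = 0.01097 - 0.001442 = 0.009526 mol.
n(CaCO3) = 0.009526 / 2 = 0.004763 mol.
mass = 0.004763 mol x 100.09 g/mol = 0.477 g.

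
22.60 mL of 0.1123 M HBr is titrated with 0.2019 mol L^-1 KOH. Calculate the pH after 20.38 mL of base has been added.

12.56

n(acid) = 0.1123 x 0.02260 = 0.002538 mol; n(KOH) added = 0.2019 x 0.02038 = 0.004115 mol.
Base is in excess by 0.004115 - 0.002538 = 0.001577 mol in a total volume of 0.04298 L.
[OH^-] = 0.001577/0.04298 = 0.03669 M, so pOH = 1.44 and pH = 14.00 - 1.44 = 12.56.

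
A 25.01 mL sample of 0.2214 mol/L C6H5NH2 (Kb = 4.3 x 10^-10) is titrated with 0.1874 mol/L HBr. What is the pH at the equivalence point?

2.81

n(C6H5NH2) = 0.2214 x 0.02501 = 0.005537 mol; V(HBr) at equivalence = 0.005537/0.1874 = 0.02955 L.
At equivalence the base is fully converted to C6H5NH3+; total volume = 0.05456 L, so [C6H5NH3+] = 0.005537/0.05456 = 0.1015 M.
Ka(C6H5NH3+) = Kw/Kb = 1.0e-14 / 4.3 x 10^-10 = 2.33e-5.
[H^+] = sqrt(Ka x [C6H5NH3+]) = sqrt(2.33e-5 x 0.1015) = 0.00154 M.
pH = -log(0.00154) = 2.81.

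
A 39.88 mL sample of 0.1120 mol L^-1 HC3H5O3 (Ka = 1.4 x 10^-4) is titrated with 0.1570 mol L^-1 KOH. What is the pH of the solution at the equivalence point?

n(HC3H5O3) = 0.1120 x 0.03988 = 0.004467 mol; V(KOH) at equivalence = 0.004467/0.1570 = 0.02845 L.
At equivalence all the acid is converted to C3H5O3-; total volume = 0.03988 + 0.02845 = 0.06833 L, so [C3H5O3-] = 0.004467/0.06833 = 0.06537 M.
Kb = Kw/Ka = 1.0e-14 / 1.4 x 10^-4 = 7.14e-11.
[OH^-] = sqrt(Kb x [C3H5O3-]) = sqrt(7.14e-11 x 0.06537) = 2.16e-6 M.
pOH = 5.67, so pH = 14.00 - 5.67 = 8.33.

8.33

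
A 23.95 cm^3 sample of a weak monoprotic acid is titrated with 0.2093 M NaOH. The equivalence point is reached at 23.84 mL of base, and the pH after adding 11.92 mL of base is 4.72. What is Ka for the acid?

11.92 mL is half of the equivalence volume, so this is the half-equivalence point where [HA] = [A^-].
At half-equivalence pH = pKa, so pKa = 4.72.
Ka = 10^(-4.72) = 1.9 x 10^-5.

1.9 x 10^-5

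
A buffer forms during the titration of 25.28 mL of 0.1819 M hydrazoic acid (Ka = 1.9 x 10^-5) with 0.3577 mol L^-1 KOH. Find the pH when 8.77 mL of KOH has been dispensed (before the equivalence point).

5.05

Initial n(HN3) = 0.1819 x 0.02528 = 0.004598 mol.
n(KOH) added = 0.3577 x 0.008770 = 0.003137 mol, converting that many moles of HN3 to N3-.
Remaining n(HN3) = 0.001461 mol; n(N3-) = 0.003137 mol.
By Henderson-Hasselbalch, pH = pKa + log([A^-]/[HA]) = 4.72 + log(0.003137/0.001461) = 4.72 + (+0.33) = 5.05.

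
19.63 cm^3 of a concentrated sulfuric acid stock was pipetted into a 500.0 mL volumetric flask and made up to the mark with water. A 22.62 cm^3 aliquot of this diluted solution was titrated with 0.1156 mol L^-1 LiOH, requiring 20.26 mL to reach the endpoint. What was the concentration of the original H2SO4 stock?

1.32 M

n(LiOH) = 0.1156 x 0.02026 = 0.002342 mol.
n(H2SO4) in the aliquot = 0.002342 x 1/2 = 0.001171 mol.
[diluted H2SO4] = 0.001171 / 0.02262 = 0.05177 M.
Dilution factor = 500.0/19.63 = 25.47, so [stock] = 0.05177 x 25.47 = 1.32 M.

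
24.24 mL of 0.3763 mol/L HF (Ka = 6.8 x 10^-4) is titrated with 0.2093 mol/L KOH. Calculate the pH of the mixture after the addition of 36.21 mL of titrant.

3.86

Initial n(HF) = 0.3763 x 0.02424 = 0.009122 mol.
n(KOH) added = 0.2093 x 0.03621 = 0.007579 mol, converting that many moles of HF to F-.
Remaining n(HF) = 0.001543 mol; n(F-) = 0.007579 mol.
By Henderson-Hasselbalch, pH = pKa + log([A^-]/[HA]) = 3.17 + log(0.007579/0.001543) = 3.17 + (+0.69) = 3.86.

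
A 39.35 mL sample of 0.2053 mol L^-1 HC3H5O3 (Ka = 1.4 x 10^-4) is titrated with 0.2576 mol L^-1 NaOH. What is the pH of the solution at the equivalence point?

8.46

n(HC3H5O3) = 0.2053 x 0.03935 = 0.008079 mol; V(NaOH) at equivalence = 0.008079/0.2576 = 0.03136 L.
At equivalence all the acid is converted to C3H5O3-; total volume = 0.03935 + 0.03136 = 0.07071 L, so [C3H5O3-] = 0.008079/0.07071 = 0.1142 M.
Kb = Kw/Ka = 1.0e-14 / 1.4 x 10^-4 = 7.14e-11.
[OH^-] = sqrt(Kb x [C3H5O3-]) = sqrt(7.14e-11 x 0.1142) = 2.86e-6 M.
pOH = 5.54, so pH = 14.00 - 5.54 = 8.46.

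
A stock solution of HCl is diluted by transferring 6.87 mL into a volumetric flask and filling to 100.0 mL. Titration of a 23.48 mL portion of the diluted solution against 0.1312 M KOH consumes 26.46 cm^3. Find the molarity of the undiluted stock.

2.15 M

n(KOH) = 0.1312 x 0.02646 = 0.003472 mol.
n(HCl) in the aliquot = 0.003472 mol.
[diluted HCl] = 0.003472 / 0.02348 = 0.1479 M.
Dilution factor = 100.0/6.870 = 14.56, so [stock] = 0.1479 x 14.56 = 2.15 M.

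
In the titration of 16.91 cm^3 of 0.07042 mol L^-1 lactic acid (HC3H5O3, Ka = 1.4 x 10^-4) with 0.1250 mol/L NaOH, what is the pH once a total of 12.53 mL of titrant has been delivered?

12.11

n(acid) = 0.07042 x 0.01691 = 0.001191 mol; n(NaOH) added = 0.1250 x 0.01253 = 0.001566 mol.
Base is in excess by 0.001566 - 0.001191 = 0.0003754 mol in a total volume of 0.02944 L.
[OH^-] = 0.0003754/0.02944 = 0.01275 M, so pOH = 1.89 and pH = 14.00 - 1.89 = 12.11.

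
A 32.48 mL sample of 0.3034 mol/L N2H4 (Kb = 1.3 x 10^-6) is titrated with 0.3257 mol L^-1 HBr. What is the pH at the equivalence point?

4.46

n(N2H4) = 0.3034 x 0.03248 = 0.009854 mol; V(HBr) at equivalence = 0.009854/0.3257 = 0.03026 L.
At equivalence the base is fully converted to N2H5+; total volume = 0.06274 L, so [N2H5+] = 0.009854/0.06274 = 0.1571 M.
Ka(N2H5+) = Kw/Kb = 1.0e-14 / 1.3 x 10^-6 = 7.69e-9.
[H^+] = sqrt(Ka x [N2H5+]) = sqrt(7.69e-9 x 0.1571) = 3.48e-5 M.
pH = -log(3.48e-5) = 4.46.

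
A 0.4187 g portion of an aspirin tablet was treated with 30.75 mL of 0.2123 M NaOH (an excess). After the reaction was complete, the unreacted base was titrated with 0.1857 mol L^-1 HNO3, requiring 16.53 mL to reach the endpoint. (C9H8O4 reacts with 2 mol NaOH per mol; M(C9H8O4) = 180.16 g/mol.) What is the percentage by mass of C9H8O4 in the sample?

Total n(NaOH) added = 0.2123 x 0.03075 = 0.006528 mol.
n(HNO3) used = 0.1857 x 0.01653 = 0.003070 mol, which equals the excess n(NaOH).
So n(NaOH) consumed by the sample = 0.006528 - 0.003070 = 0.003459 mol.
n(C9H8O4) = 0.003459 / 2 = 0.001729 mol.
mass C9H8O4 = 0.001729 x 180.16 = 0.3116 g, so %C9H8O4 = 0.3116/0.4187 x 100 = 74.4%.

74.4%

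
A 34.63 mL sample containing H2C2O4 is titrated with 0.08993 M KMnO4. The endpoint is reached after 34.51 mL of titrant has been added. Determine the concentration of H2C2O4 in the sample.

0.224 M

n(KMnO4) = 0.08993 x 0.03451 = 0.003103 mol.
From the balanced equation, 2 mol KMnO4 reacts with 5 mol H2C2O4, so n(H2C2O4) = 0.003103 x 5/2 = 0.007759 mol.
[H2C2O4] = 0.007759 / 0.03463 L = 0.224 M.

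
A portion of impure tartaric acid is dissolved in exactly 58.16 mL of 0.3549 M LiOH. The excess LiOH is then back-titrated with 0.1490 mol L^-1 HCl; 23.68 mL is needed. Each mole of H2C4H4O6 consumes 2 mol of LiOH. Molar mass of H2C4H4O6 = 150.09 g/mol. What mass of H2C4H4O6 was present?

Total n(LiOH) added = 0.3549 x 0.05816 = 0.02064 mol.
n(HCl) used = 0.1490 x 0.02368 = 0.003528 mol, which equals the excess n(LiOH).
So n(LiOH) consumed by the sample = 0.02064 - 0.003528 = 0.01711 mol.
n(H2C4H4O6) = 0.01711 / 2 = 0.008556 mol.
mass = 0.008556 mol x 150.09 g/mol = 1.28 g.

1.28 g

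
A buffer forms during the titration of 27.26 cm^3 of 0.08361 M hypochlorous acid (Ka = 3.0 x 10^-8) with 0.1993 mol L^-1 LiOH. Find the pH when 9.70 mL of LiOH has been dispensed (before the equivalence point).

Initial n(HClO) = 0.08361 x 0.02726 = 0.002279 mol.
n(LiOH) added = 0.1993 x 0.009700 = 0.001933 mol, converting that many moles of HClO to ClO-.
Remaining n(HClO) = 0.0003460 mol; n(ClO-) = 0.001933 mol.
By Henderson-Hasselbalch, pH = pKa + log([A^-]/[HA]) = 7.52 + log(0.001933/0.0003460) = 7.52 + (+0.75) = 8.27.

8.27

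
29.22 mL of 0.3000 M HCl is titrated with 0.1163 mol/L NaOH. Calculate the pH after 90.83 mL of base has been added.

12.18

n(acid) = 0.3000 x 0.02922 = 0.008766 mol; n(NaOH) added = 0.1163 x 0.09083 = 0.01056 mol.
Base is in excess by 0.01056 - 0.008766 = 0.001798 mol in a total volume of 0.1201 L.
[OH^-] = 0.001798/0.1201 = 0.01497 M, so pOH = 1.82 and pH = 14.00 - 1.82 = 12.18.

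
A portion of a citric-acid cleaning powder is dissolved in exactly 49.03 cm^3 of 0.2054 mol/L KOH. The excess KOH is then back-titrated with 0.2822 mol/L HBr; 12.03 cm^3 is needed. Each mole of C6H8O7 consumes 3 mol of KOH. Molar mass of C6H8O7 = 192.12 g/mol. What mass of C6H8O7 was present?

0.428 g

Total n(KOH) added = 0.2054 x 0.04903 = 0.01007 mol.
n(HBr) used = 0.2822 x 0.01203 = 0.003395 mol, which equals the excess n(KOH).
So n(KOH) consumed by the sample = 0.01007 - 0.003395 = 0.006676 mol.
n(C6H8O7) = 0.006676 / 3 = 0.002225 mol.
mass = 0.002225 mol x 192.12 g/mol = 0.428 g.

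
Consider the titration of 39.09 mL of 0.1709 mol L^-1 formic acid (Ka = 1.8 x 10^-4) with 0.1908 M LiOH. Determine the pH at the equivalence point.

n(HCOOH) = 0.1709 x 0.03909 = 0.006680 mol; V(LiOH) at equivalence = 0.006680/0.1908 = 0.03501 L.
At equivalence all the acid is converted to HCOO-; total volume = 0.03909 + 0.03501 = 0.07410 L, so [HCOO-] = 0.006680/0.07410 = 0.09015 M.
Kb = Kw/Ka = 1.0e-14 / 1.8 x 10^-4 = 5.56e-11.
[OH^-] = sqrt(Kb x [HCOO-]) = sqrt(5.56e-11 x 0.09015) = 2.24e-6 M.
pOH = 5.65, so pH = 14.00 - 5.65 = 8.35.

8.35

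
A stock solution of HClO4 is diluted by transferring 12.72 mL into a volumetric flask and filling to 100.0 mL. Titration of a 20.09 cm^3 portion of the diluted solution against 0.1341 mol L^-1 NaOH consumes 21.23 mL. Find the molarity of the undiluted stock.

1.11 M

n(NaOH) = 0.1341 x 0.02123 = 0.002847 mol.
n(HClO4) in the aliquot = 0.002847 mol.
[diluted HClO4] = 0.002847 / 0.02009 = 0.1417 M.
Dilution factor = 100.0/12.72 = 7.862, so [stock] = 0.1417 x 7.862 = 1.11 M.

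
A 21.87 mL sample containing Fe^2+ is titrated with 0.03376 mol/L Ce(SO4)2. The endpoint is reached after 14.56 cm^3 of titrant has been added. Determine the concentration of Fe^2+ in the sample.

n(Ce(SO4)2) = 0.03376 x 0.01456 = 0.0004915 mol.
From the balanced equation, 1 mol Ce(SO4)2 reacts with 1 mol Fe^2+, so n(Fe^2+) = 0.0004915 x 1/1 = 0.0004915 mol.
[Fe^2+] = 0.0004915 / 0.02187 L = 0.0225 M.

0.0225 M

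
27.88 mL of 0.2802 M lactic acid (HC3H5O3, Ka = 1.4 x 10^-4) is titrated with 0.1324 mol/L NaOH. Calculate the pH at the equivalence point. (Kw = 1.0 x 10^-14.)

n(HC3H5O3) = 0.2802 x 0.02788 = 0.007812 mol; V(NaOH) at equivalence = 0.007812/0.1324 = 0.05900 L.
At equivalence all the acid is converted to C3H5O3-; total volume = 0.02788 + 0.05900 = 0.08688 L, so [C3H5O3-] = 0.007812/0.08688 = 0.08991 M.
Kb = Kw/Ka = 1.0e-14 / 1.4 x 10^-4 = 7.14e-11.
[OH^-] = sqrt(Kb x [C3H5O3-]) = sqrt(7.14e-11 x 0.08991) = 2.53e-6 M.
pOH = 5.60, so pH = 14.00 - 5.60 = 8.40.

8.40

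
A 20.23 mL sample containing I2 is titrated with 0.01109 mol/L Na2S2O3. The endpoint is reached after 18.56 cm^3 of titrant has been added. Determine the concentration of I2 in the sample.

n(Na2S2O3) = 0.01109 x 0.01856 = 0.0002058 mol.
From the balanced equation, 2 mol Na2S2O3 reacts with 1 mol I2, so n(I2) = 0.0002058 x 1/2 = 0.0001029 mol.
[I2] = 0.0001029 / 0.02023 L = 0.00509 M.

0.00509 M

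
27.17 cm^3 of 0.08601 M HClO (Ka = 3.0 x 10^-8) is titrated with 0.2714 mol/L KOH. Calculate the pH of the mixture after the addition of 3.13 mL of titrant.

Initial n(HClO) = 0.08601 x 0.02717 = 0.002337 mol.
n(KOH) added = 0.2714 x 0.003130 = 0.0008495 mol, converting that many moles of HClO to ClO-.
Remaining n(HClO) = 0.001487 mol; n(ClO-) = 0.0008495 mol.
By Henderson-Hasselbalch, pH = pKa + log([A^-]/[HA]) = 7.52 + log(0.0008495/0.001487) = 7.52 + (-0.24) = 7.28.

7.28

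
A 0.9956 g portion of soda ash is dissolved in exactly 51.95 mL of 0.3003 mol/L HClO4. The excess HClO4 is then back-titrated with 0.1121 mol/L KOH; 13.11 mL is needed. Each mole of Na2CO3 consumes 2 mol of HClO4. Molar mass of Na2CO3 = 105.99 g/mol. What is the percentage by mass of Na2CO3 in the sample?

Total n(HClO4) added = 0.3003 x 0.05195 = 0.01560 mol.
n(KOH) used = 0.1121 x 0.01311 = 0.001470 mol, which equals the excess n(HClO4).
So n(HClO4) consumed by the sample = 0.01560 - 0.001470 = 0.01413 mol.
n(Na2CO3) = 0.01413 / 2 = 0.007065 mol.
mass Na2CO3 = 0.007065 x 105.99 = 0.7489 g, so %Na2CO3 = 0.7489/0.9956 x 100 = 75.2%.

75.2%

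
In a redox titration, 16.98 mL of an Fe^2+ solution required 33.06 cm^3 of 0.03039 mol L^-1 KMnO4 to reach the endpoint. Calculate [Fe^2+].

n(KMnO4) = 0.03039 x 0.03306 = 0.001005 mol.
From the balanced equation, 1 mol KMnO4 reacts with 5 mol Fe^2+, so n(Fe^2+) = 0.001005 x 5/1 = 0.005023 mol.
[Fe^2+] = 0.005023 / 0.01698 L = 0.296 M.

0.296 M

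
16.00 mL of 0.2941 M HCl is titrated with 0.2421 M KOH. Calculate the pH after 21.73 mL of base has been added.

n(acid) = 0.2941 x 0.01600 = 0.004706 mol; n(KOH) added = 0.2421 x 0.02173 = 0.005261 mol.
Base is in excess by 0.005261 - 0.004706 = 0.0005552 mol in a total volume of 0.03773 L.
[OH^-] = 0.0005552/0.03773 = 0.01472 M, so pOH = 1.83 and pH = 14.00 - 1.83 = 12.17.

12.17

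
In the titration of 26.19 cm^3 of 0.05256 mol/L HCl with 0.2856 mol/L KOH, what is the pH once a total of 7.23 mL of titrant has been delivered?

n(acid) = 0.05256 x 0.02619 = 0.001377 mol; n(KOH) added = 0.2856 x 0.007230 = 0.002065 mol.
Base is in excess by 0.002065 - 0.001377 = 0.0006883 mol in a total volume of 0.03342 L.
[OH^-] = 0.0006883/0.03342 = 0.02060 M, so pOH = 1.69 and pH = 14.00 - 1.69 = 12.31.

12.31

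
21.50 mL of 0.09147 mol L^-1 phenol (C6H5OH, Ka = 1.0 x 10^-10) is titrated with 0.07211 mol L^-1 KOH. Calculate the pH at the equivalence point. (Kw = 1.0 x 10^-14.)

11.30

n(C6H5OH) = 0.09147 x 0.02150 = 0.001967 mol; V(KOH) at equivalence = 0.001967/0.07211 = 0.02727 L.
At equivalence all the acid is converted to C6H5O-; total volume = 0.02150 + 0.02727 = 0.04877 L, so [C6H5O-] = 0.001967/0.04877 = 0.04032 M.
Kb = Kw/Ka = 1.0e-14 / 1.0 x 10^-10 = 0.000100.
[OH^-] = sqrt(Kb x [C6H5O-]) = sqrt(0.000100 x 0.04032) = 0.00201 M.
pOH = 2.70, so pH = 14.00 - 2.70 = 11.30.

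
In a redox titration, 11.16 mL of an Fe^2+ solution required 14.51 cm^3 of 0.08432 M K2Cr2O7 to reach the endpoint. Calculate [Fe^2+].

n(K2Cr2O7) = 0.08432 x 0.01451 = 0.001223 mol.
From the balanced equation, 1 mol K2Cr2O7 reacts with 6 mol Fe^2+, so n(Fe^2+) = 0.001223 x 6/1 = 0.007341 mol.
[Fe^2+] = 0.007341 / 0.01116 L = 0.658 M.

0.658 M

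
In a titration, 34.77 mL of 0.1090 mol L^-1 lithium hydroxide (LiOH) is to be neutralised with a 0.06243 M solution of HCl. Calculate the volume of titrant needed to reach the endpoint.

60.7 mL

n(LiOH) = 0.1090 mol/L x 0.03477 L = 0.003790 mol.
At equivalence n(HCl) = n(LiOH) = 0.003790 mol.
V(HCl) = 0.003790 / 0.06243 = 0.06071 L = 60.7 mL.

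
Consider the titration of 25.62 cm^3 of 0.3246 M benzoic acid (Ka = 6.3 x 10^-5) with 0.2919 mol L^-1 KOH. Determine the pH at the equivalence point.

8.69

n(C6H5COOH) = 0.3246 x 0.02562 = 0.008316 mol; V(KOH) at equivalence = 0.008316/0.2919 = 0.02849 L.
At equivalence all the acid is converted to C6H5COO-; total volume = 0.02562 + 0.02849 = 0.05411 L, so [C6H5COO-] = 0.008316/0.05411 = 0.1537 M.
Kb = Kw/Ka = 1.0e-14 / 6.3 x 10^-5 = 1.59e-10.
[OH^-] = sqrt(Kb x [C6H5COO-]) = sqrt(1.59e-10 x 0.1537) = 4.94e-6 M.
pOH = 5.31, so pH = 14.00 - 5.31 = 8.69.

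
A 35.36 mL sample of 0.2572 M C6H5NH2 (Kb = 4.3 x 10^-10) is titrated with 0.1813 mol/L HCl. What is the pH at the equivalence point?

2.80

n(C6H5NH2) = 0.2572 x 0.03536 = 0.009095 mol; V(HCl) at equivalence = 0.009095/0.1813 = 0.05016 L.
At equivalence the base is fully converted to C6H5NH3+; total volume = 0.08552 L, so [C6H5NH3+] = 0.009095/0.08552 = 0.1063 M.
Ka(C6H5NH3+) = Kw/Kb = 1.0e-14 / 4.3 x 10^-10 = 2.33e-5.
[H^+] = sqrt(Ka x [C6H5NH3+]) = sqrt(2.33e-5 x 0.1063) = 0.00157 M.
pH = -log(0.00157) = 2.80.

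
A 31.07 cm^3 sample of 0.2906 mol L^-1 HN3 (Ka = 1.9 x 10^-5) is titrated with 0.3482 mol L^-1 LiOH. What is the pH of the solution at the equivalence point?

n(HN3) = 0.2906 x 0.03107 = 0.009029 mol; V(LiOH) at equivalence = 0.009029/0.3482 = 0.02593 L.
At equivalence all the acid is converted to N3-; total volume = 0.03107 + 0.02593 = 0.05700 L, so [N3-] = 0.009029/0.05700 = 0.1584 M.
Kb = Kw/Ka = 1.0e-14 / 1.9 x 10^-5 = 5.26e-10.
[OH^-] = sqrt(Kb x [N3-]) = sqrt(5.26e-10 x 0.1584) = 9.13e-6 M.
pOH = 5.04, so pH = 14.00 - 5.04 = 8.96.

8.96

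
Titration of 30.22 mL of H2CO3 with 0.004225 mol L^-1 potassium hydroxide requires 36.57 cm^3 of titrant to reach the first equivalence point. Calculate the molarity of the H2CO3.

0.00511 M

n(KOH) = 0.004225 x 0.03657 = 0.0001545 mol.
At the first equivalence point, 1 mol OH^- react per mol H2CO3, so n(H2CO3) = 0.0001545 / 1 = 0.0001545 mol.
[H2CO3] = 0.0001545 / 0.03022 L = 0.00511 M.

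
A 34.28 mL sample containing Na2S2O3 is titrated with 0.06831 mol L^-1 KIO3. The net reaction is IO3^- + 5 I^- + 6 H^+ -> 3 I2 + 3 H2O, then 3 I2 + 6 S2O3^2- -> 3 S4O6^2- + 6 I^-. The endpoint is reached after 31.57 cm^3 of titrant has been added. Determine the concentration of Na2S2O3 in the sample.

n(KIO3) = 0.06831 x 0.03157 = 0.002157 mol.
From the balanced equation, 1 mol KIO3 reacts with 6 mol Na2S2O3, so n(Na2S2O3) = 0.002157 x 6/1 = 0.01294 mol.
[Na2S2O3] = 0.01294 / 0.03428 L = 0.377 M.

0.377 M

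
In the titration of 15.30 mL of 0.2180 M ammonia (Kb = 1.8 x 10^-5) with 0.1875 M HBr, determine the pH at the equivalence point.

n(NH3) = 0.2180 x 0.01530 = 0.003335 mol; V(HBr) at equivalence = 0.003335/0.1875 = 0.01779 L.
At equivalence the base is fully converted to NH4+; total volume = 0.03309 L, so [NH4+] = 0.003335/0.03309 = 0.1008 M.
Ka(NH4+) = Kw/Kb = 1.0e-14 / 1.8 x 10^-5 = 5.56e-10.
[H^+] = sqrt(Ka x [NH4+]) = sqrt(5.56e-10 x 0.1008) = 7.48e-6 M.
pH = -log(7.48e-6) = 5.13.

5.13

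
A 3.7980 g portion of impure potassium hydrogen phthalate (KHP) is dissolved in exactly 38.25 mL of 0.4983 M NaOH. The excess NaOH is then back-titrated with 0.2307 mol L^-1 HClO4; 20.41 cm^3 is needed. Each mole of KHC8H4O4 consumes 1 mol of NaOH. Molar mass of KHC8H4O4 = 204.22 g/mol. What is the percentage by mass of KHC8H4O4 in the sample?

Total n(NaOH) added = 0.4983 x 0.03825 = 0.01906 mol.
n(HClO4) used = 0.2307 x 0.02041 = 0.004709 mol, which equals the excess n(NaOH).
So n(NaOH) consumed by the sample = 0.01906 - 0.004709 = 0.01435 mol.
n(KHC8H4O4) = 0.01435 / 1 = 0.01435 mol.
mass KHC8H4O4 = 0.01435 x 204.22 = 2.931 g, so %KHC8H4O4 = 2.931/3.7980 x 100 = 77.2%.

77.2%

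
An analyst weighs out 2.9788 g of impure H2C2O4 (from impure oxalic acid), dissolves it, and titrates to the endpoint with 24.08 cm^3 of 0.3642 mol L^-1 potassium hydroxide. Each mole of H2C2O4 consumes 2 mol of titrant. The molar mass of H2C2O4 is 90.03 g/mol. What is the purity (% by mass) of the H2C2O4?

13.3%

n(KOH) = 0.3642 x 0.02408 = 0.008770 mol.
n(H2C2O4) = 0.008770 / 2 = 0.004385 mol.
mass of H2C2O4 = 0.004385 x 90.03 = 0.3948 g.
% purity = 0.3948 / 2.9788 x 100 = 13.3%.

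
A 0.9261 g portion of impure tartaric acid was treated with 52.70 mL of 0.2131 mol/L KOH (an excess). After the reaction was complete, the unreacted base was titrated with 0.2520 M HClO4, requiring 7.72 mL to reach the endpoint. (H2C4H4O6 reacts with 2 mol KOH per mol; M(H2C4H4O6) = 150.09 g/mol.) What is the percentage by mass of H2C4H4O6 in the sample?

75.2%

Total n(KOH) added = 0.2131 x 0.05270 = 0.01123 mol.
n(HClO4) used = 0.2520 x 0.007720 = 0.001945 mol, which equals the excess n(KOH).
So n(KOH) consumed by the sample = 0.01123 - 0.001945 = 0.009285 mol.
n(H2C4H4O6) = 0.009285 / 2 = 0.004642 mol.
mass H2C4H4O6 = 0.004642 x 150.09 = 0.6968 g, so %H2C4H4O6 = 0.6968/0.9261 x 100 = 75.2%.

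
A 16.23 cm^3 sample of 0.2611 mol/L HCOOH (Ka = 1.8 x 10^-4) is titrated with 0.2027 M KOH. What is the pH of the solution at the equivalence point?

8.40

n(HCOOH) = 0.2611 x 0.01623 = 0.004238 mol; V(KOH) at equivalence = 0.004238/0.2027 = 0.02091 L.
At equivalence all the acid is converted to HCOO-; total volume = 0.01623 + 0.02091 = 0.03714 L, so [HCOO-] = 0.004238/0.03714 = 0.1141 M.
Kb = Kw/Ka = 1.0e-14 / 1.8 x 10^-4 = 5.56e-11.
[OH^-] = sqrt(Kb x [HCOO-]) = sqrt(5.56e-11 x 0.1141) = 2.52e-6 M.
pOH = 5.60, so pH = 14.00 - 5.60 = 8.40.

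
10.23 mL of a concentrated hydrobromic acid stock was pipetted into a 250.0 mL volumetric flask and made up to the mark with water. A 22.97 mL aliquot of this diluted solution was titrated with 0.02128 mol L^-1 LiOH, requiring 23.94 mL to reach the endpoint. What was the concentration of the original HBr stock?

n(LiOH) = 0.02128 x 0.02394 = 0.0005094 mol.
n(HBr) in the aliquot = 0.0005094 mol.
[diluted HBr] = 0.0005094 / 0.02297 = 0.02218 M.
Dilution factor = 250.0/10.23 = 24.44, so [stock] = 0.02218 x 24.44 = 0.542 M.

0.542 M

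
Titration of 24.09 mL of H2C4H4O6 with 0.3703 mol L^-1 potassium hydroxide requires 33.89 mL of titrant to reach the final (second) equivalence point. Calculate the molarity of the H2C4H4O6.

n(KOH) = 0.3703 x 0.03389 = 0.01255 mol.
At the final (second) equivalence point, 2 mol OH^- react per mol H2C4H4O6, so n(H2C4H4O6) = 0.01255 / 2 = 0.006275 mol.
[H2C4H4O6] = 0.006275 / 0.02409 L = 0.260 M.

0.260 M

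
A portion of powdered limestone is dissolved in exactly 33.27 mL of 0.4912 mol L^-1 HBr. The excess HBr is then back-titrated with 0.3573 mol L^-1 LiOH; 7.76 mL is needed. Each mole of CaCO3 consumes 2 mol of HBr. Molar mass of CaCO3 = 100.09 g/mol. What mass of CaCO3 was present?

0.679 g

Total n(HBr) added = 0.4912 x 0.03327 = 0.01634 mol.
n(LiOH) used = 0.3573 x 0.007760 = 0.002773 mol, which equals the excess n(HBr).
So n(HBr) consumed by the sample = 0.01634 - 0.002773 = 0.01357 mol.
n(CaCO3) = 0.01357 / 2 = 0.006785 mol.
mass = 0.006785 mol x 100.09 g/mol = 0.679 g.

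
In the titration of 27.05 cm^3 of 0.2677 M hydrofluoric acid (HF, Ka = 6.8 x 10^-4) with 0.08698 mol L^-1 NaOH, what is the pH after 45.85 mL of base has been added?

3.26

Initial n(HF) = 0.2677 x 0.02705 = 0.007241 mol.
n(NaOH) added = 0.08698 x 0.04585 = 0.003988 mol, converting that many moles of HF to F-.
Remaining n(HF) = 0.003253 mol; n(F-) = 0.003988 mol.
By Henderson-Hasselbalch, pH = pKa + log([A^-]/[HA]) = 3.17 + log(0.003988/0.003253) = 3.17 + (+0.09) = 3.26.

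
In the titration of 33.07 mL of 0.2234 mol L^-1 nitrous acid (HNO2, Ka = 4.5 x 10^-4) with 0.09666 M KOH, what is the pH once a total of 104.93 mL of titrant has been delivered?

n(acid) = 0.2234 x 0.03307 = 0.007388 mol; n(KOH) added = 0.09666 x 0.1049 = 0.01014 mol.
Base is in excess by 0.01014 - 0.007388 = 0.002755 mol in a total volume of 0.1380 L.
[OH^-] = 0.002755/0.1380 = 0.01996 M, so pOH = 1.70 and pH = 14.00 - 1.70 = 12.30.

12.30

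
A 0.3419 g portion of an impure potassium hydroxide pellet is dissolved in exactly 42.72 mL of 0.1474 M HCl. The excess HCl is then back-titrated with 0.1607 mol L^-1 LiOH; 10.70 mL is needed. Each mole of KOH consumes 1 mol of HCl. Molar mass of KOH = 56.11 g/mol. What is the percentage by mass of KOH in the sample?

Total n(HCl) added = 0.1474 x 0.04272 = 0.006297 mol.
n(LiOH) used = 0.1607 x 0.01070 = 0.001719 mol, which equals the excess n(HCl).
So n(HCl) consumed by the sample = 0.006297 - 0.001719 = 0.004577 mol.
n(KOH) = 0.004577 / 1 = 0.004577 mol.
mass KOH = 0.004577 x 56.11 = 0.2568 g, so %KOH = 0.2568/0.3419 x 100 = 75.1%.

75.1%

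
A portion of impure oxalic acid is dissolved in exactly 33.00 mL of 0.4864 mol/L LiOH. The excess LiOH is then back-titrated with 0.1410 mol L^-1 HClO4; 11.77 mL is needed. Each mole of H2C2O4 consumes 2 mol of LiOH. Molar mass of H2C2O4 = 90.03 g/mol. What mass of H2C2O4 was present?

0.648 g

Total n(LiOH) added = 0.4864 x 0.03300 = 0.01605 mol.
n(HClO4) used = 0.1410 x 0.01177 = 0.001660 mol, which equals the excess n(LiOH).
So n(LiOH) consumed by the sample = 0.01605 - 0.001660 = 0.01439 mol.
n(H2C2O4) = 0.01439 / 2 = 0.007196 mol.
mass = 0.007196 mol x 90.03 g/mol = 0.648 g.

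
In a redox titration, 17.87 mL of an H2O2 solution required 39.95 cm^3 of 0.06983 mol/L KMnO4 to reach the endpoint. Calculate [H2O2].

n(KMnO4) = 0.06983 x 0.03995 = 0.002790 mol.
From the balanced equation, 2 mol KMnO4 reacts with 5 mol H2O2, so n(H2O2) = 0.002790 x 5/2 = 0.006974 mol.
[H2O2] = 0.006974 / 0.01787 L = 0.390 M.

0.390 M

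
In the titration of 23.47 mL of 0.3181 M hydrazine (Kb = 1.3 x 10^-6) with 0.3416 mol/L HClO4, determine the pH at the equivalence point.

n(N2H4) = 0.3181 x 0.02347 = 0.007466 mol; V(HClO4) at equivalence = 0.007466/0.3416 = 0.02186 L.
At equivalence the base is fully converted to N2H5+; total volume = 0.04533 L, so [N2H5+] = 0.007466/0.04533 = 0.1647 M.
Ka(N2H5+) = Kw/Kb = 1.0e-14 / 1.3 x 10^-6 = 7.69e-9.
[H^+] = sqrt(Ka x [N2H5+]) = sqrt(7.69e-9 x 0.1647) = 3.56e-5 M.
pH = -log(3.56e-5) = 4.45.

4.45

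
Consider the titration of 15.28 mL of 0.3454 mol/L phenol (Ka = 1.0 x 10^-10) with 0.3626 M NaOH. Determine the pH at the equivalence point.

11.62

n(C6H5OH) = 0.3454 x 0.01528 = 0.005278 mol; V(NaOH) at equivalence = 0.005278/0.3626 = 0.01456 L.
At equivalence all the acid is converted to C6H5O-; total volume = 0.01528 + 0.01456 = 0.02984 L, so [C6H5O-] = 0.005278/0.02984 = 0.1769 M.
Kb = Kw/Ka = 1.0e-14 / 1.0 x 10^-10 = 0.000100.
[OH^-] = sqrt(Kb x [C6H5O-]) = sqrt(0.000100 x 0.1769) = 0.00421 M.
pOH = 2.38, so pH = 14.00 - 2.38 = 11.62.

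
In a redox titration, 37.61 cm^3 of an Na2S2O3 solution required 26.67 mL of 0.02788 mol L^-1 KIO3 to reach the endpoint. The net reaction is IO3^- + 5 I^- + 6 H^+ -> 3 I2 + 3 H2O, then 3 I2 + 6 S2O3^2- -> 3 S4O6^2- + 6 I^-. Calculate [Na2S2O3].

0.119 M

n(KIO3) = 0.02788 x 0.02667 = 0.0007436 mol.
From the balanced equation, 1 mol KIO3 reacts with 6 mol Na2S2O3, so n(Na2S2O3) = 0.0007436 x 6/1 = 0.004461 mol.
[Na2S2O3] = 0.004461 / 0.03761 L = 0.119 M.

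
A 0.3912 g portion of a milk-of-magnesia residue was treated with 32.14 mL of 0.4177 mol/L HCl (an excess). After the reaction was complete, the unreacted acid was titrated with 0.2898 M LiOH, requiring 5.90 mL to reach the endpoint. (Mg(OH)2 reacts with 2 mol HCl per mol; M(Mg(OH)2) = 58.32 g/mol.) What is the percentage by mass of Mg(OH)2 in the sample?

87.3%

Total n(HCl) added = 0.4177 x 0.03214 = 0.01342 mol.
n(LiOH) used = 0.2898 x 0.005900 = 0.001710 mol, which equals the excess n(HCl).
So n(HCl) consumed by the sample = 0.01342 - 0.001710 = 0.01172 mol.
n(Mg(OH)2) = 0.01172 / 2 = 0.005858 mol.
mass Mg(OH)2 = 0.005858 x 58.32 = 0.3416 g, so %Mg(OH)2 = 0.3416/0.3912 x 100 = 87.3%.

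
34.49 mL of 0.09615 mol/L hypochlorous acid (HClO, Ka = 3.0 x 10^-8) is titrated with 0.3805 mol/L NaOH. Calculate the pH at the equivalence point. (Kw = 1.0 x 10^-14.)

n(HClO) = 0.09615 x 0.03449 = 0.003316 mol; V(NaOH) at equivalence = 0.003316/0.3805 = 0.008715 L.
At equivalence all the acid is converted to ClO-; total volume = 0.03449 + 0.008715 = 0.04321 L, so [ClO-] = 0.003316/0.04321 = 0.07675 M.
Kb = Kw/Ka = 1.0e-14 / 3.0 x 10^-8 = 3.33e-7.
[OH^-] = sqrt(Kb x [ClO-]) = sqrt(3.33e-7 x 0.07675) = 0.000160 M.
pOH = 3.80, so pH = 14.00 - 3.80 = 10.20.

10.20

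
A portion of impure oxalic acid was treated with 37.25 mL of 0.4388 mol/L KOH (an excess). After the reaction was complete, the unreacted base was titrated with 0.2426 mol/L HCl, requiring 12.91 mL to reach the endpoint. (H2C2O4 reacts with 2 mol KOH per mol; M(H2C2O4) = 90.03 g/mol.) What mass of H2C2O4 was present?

0.595 g

Total n(KOH) added = 0.4388 x 0.03725 = 0.01635 mol.
n(HCl) used = 0.2426 x 0.01291 = 0.003132 mol, which equals the excess n(KOH).
So n(KOH) consumed by the sample = 0.01635 - 0.003132 = 0.01321 mol.
n(H2C2O4) = 0.01321 / 2 = 0.006607 mol.
mass = 0.006607 mol x 90.03 g/mol = 0.595 g.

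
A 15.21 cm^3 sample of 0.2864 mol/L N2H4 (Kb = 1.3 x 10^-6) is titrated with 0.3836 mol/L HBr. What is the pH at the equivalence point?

n(N2H4) = 0.2864 x 0.01521 = 0.004356 mol; V(HBr) at equivalence = 0.004356/0.3836 = 0.01136 L.
At equivalence the base is fully converted to N2H5+; total volume = 0.02657 L, so [N2H5+] = 0.004356/0.02657 = 0.1640 M.
Ka(N2H5+) = Kw/Kb = 1.0e-14 / 1.3 x 10^-6 = 7.69e-9.
[H^+] = sqrt(Ka x [N2H5+]) = sqrt(7.69e-9 x 0.1640) = 3.55e-5 M.
pH = -log(3.55e-5) = 4.45.

4.45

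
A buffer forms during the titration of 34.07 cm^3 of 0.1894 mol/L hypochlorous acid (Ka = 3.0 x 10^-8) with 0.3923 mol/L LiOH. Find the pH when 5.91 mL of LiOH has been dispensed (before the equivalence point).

Initial n(HClO) = 0.1894 x 0.03407 = 0.006453 mol.
n(LiOH) added = 0.3923 x 0.005910 = 0.002318 mol, converting that many moles of HClO to ClO-.
Remaining n(HClO) = 0.004134 mol; n(ClO-) = 0.002318 mol.
By Henderson-Hasselbalch, pH = pKa + log([A^-]/[HA]) = 7.52 + log(0.002318/0.004134) = 7.52 + (-0.25) = 7.27.

7.27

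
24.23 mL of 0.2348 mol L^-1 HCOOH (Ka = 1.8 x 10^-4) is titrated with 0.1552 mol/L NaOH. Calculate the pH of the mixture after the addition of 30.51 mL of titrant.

4.44

Initial n(HCOOH) = 0.2348 x 0.02423 = 0.005689 mol.
n(NaOH) added = 0.1552 x 0.03051 = 0.004735 mol, converting that many moles of HCOOH to HCOO-.
Remaining n(HCOOH) = 0.0009541 mol; n(HCOO-) = 0.004735 mol.
By Henderson-Hasselbalch, pH = pKa + log([A^-]/[HA]) = 3.74 + log(0.004735/0.0009541) = 3.74 + (+0.70) = 4.44.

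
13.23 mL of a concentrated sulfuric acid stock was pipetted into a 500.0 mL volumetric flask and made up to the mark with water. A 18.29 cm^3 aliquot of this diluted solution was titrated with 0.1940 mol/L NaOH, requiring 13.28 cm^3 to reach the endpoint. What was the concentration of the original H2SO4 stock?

2.66 M

n(NaOH) = 0.1940 x 0.01328 = 0.002576 mol.
n(H2SO4) in the aliquot = 0.002576 x 1/2 = 0.001288 mol.
[diluted H2SO4] = 0.001288 / 0.01829 = 0.07043 M.
Dilution factor = 500.0/13.23 = 37.79, so [stock] = 0.07043 x 37.79 = 2.66 M.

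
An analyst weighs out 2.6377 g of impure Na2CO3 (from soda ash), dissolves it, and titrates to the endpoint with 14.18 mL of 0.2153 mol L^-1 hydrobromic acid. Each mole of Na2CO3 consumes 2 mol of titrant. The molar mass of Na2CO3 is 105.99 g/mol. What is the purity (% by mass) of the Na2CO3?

n(HBr) = 0.2153 x 0.01418 = 0.003053 mol.
n(Na2CO3) = 0.003053 / 2 = 0.001526 mol.
mass of Na2CO3 = 0.001526 x 105.99 = 0.1618 g.
% purity = 0.1618 / 2.6377 x 100 = 6.13%.

6.13%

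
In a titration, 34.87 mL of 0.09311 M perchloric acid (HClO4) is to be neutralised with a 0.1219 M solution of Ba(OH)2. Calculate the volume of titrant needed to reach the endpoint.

n(HClO4) = 0.09311 mol/L x 0.03487 L = 0.003247 mol.
The neutralisation is 2 HClO4 : 1 Ba(OH)2, so n(Ba(OH)2) = 0.003247 x 1/2 = 0.001623 mol.
V(Ba(OH)2) = 0.001623 / 0.1219 = 0.01332 L = 13.3 mL.

13.3 mL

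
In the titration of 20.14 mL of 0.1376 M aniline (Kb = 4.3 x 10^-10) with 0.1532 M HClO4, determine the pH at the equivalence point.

2.89

n(C6H5NH2) = 0.1376 x 0.02014 = 0.002771 mol; V(HClO4) at equivalence = 0.002771/0.1532 = 0.01809 L.
At equivalence the base is fully converted to C6H5NH3+; total volume = 0.03823 L, so [C6H5NH3+] = 0.002771/0.03823 = 0.07249 M.
Ka(C6H5NH3+) = Kw/Kb = 1.0e-14 / 4.3 x 10^-10 = 2.33e-5.
[H^+] = sqrt(Ka x [C6H5NH3+]) = sqrt(2.33e-5 x 0.07249) = 0.00130 M.
pH = -log(0.00130) = 2.89.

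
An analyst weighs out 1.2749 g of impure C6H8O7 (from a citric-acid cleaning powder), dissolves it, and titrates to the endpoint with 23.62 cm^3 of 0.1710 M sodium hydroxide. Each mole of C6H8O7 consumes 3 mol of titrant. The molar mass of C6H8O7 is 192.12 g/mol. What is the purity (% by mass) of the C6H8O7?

20.3%

n(NaOH) = 0.1710 x 0.02362 = 0.004039 mol.
n(C6H8O7) = 0.004039 / 3 = 0.001346 mol.
mass of C6H8O7 = 0.001346 x 192.12 = 0.2587 g.
% purity = 0.2587 / 1.2749 x 100 = 20.3%.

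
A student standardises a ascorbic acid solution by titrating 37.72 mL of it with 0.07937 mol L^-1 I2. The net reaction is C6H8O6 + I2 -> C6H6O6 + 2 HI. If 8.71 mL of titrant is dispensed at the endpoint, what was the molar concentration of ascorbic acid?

0.0183 M

n(I2) = 0.07937 x 0.008710 = 0.0006913 mol.
From the balanced equation, 1 mol I2 reacts with 1 mol ascorbic acid, so n(ascorbic acid) = 0.0006913 x 1/1 = 0.0006913 mol.
[ascorbic acid] = 0.0006913 / 0.03772 L = 0.0183 M.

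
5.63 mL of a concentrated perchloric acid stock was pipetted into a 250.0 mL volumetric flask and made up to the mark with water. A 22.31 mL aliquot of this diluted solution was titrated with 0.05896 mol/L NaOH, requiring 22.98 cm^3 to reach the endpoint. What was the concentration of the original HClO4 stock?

2.70 M

n(NaOH) = 0.05896 x 0.02298 = 0.001355 mol.
n(HClO4) in the aliquot = 0.001355 mol.
[diluted HClO4] = 0.001355 / 0.02231 = 0.06073 M.
Dilution factor = 250.0/5.630 = 44.40, so [stock] = 0.06073 x 44.40 = 2.70 M.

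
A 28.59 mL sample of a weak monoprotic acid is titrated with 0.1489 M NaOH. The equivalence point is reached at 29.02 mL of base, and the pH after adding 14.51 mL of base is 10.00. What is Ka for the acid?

14.51 mL is half of the equivalence volume, so this is the half-equivalence point where [HA] = [A^-].
At half-equivalence pH = pKa, so pKa = 10.00.
Ka = 10^(-10.00) = 1.0 x 10^-10.

1.0 x 10^-10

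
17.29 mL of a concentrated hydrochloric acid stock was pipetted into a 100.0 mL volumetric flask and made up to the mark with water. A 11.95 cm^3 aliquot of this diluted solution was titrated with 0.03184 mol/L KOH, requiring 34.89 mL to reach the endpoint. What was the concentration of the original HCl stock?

n(KOH) = 0.03184 x 0.03489 = 0.001111 mol.
n(HCl) in the aliquot = 0.001111 mol.
[diluted HCl] = 0.001111 / 0.01195 = 0.09296 M.
Dilution factor = 100.0/17.29 = 5.784, so [stock] = 0.09296 x 5.784 = 0.538 M.

0.538 M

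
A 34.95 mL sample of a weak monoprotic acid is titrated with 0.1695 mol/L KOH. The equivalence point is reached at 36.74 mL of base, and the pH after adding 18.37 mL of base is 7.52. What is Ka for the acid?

18.37 mL is half of the equivalence volume, so this is the half-equivalence point where [HA] = [A^-].
At half-equivalence pH = pKa, so pKa = 7.52.
Ka = 10^(-7.52) = 3.0 x 10^-8.

3.0 x 10^-8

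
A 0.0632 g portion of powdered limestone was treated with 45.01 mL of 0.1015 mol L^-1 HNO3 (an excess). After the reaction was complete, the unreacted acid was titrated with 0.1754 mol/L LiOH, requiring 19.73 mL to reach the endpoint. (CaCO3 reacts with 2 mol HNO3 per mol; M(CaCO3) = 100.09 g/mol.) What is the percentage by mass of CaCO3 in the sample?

87.7%

Total n(HNO3) added = 0.1015 x 0.04501 = 0.004569 mol.
n(LiOH) used = 0.1754 x 0.01973 = 0.003461 mol, which equals the excess n(HNO3).
So n(HNO3) consumed by the sample = 0.004569 - 0.003461 = 0.001108 mol.
n(CaCO3) = 0.001108 / 2 = 0.0005539 mol.
mass CaCO3 = 0.0005539 x 100.09 = 0.05544 g, so %CaCO3 = 0.05544/0.0632 x 100 = 87.7%.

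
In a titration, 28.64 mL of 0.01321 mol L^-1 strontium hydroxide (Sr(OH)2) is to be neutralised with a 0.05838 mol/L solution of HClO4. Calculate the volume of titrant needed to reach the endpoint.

n(Sr(OH)2) = 0.01321 mol/L x 0.02864 L = 0.0003783 mol.
The neutralisation is 1 Sr(OH)2 : 2 HClO4, so n(HClO4) = 0.0003783 x 2/1 = 0.0007567 mol.
V(HClO4) = 0.0007567 / 0.05838 = 0.01296 L = 13.0 mL.

13.0 mL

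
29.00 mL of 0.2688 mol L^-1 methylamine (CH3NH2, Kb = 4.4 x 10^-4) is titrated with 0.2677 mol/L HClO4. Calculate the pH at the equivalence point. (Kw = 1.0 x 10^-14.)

n(CH3NH2) = 0.2688 x 0.02900 = 0.007795 mol; V(HClO4) at equivalence = 0.007795/0.2677 = 0.02912 L.
At equivalence the base is fully converted to CH3NH3+; total volume = 0.05812 L, so [CH3NH3+] = 0.007795/0.05812 = 0.1341 M.
Ka(CH3NH3+) = Kw/Kb = 1.0e-14 / 4.4 x 10^-4 = 2.27e-11.
[H^+] = sqrt(Ka x [CH3NH3+]) = sqrt(2.27e-11 x 0.1341) = 1.75e-6 M.
pH = -log(1.75e-6) = 5.76.

5.76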